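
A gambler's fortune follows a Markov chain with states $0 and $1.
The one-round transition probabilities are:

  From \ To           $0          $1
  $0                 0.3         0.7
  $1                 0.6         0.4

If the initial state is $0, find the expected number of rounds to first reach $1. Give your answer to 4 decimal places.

1.4286

Let t(s) be the expected number of rounds to first reach $1 from state s, with t($1) = 0. Conditioning on the first round:
t($0) = 1 + 0.3·t($0)
Solving: t($0) = 1.4286.
Expected rounds from $0 to $1: 1.4286.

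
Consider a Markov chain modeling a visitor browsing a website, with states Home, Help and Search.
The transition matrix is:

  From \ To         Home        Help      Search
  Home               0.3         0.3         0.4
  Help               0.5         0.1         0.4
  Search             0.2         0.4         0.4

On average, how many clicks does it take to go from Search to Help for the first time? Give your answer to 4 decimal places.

2.6471

Let t(s) be the expected number of clicks to first reach Help from state s, with t(Help) = 0. Conditioning on the first click:
t(Home) = 1 + 0.3·t(Home) + 0.4·t(Search)
t(Search) = 1 + 0.2·t(Home) + 0.4·t(Search)
Solving: t(Home) = 2.9412, t(Search) = 2.6471.
Expected clicks from Search to Help: 2.6471.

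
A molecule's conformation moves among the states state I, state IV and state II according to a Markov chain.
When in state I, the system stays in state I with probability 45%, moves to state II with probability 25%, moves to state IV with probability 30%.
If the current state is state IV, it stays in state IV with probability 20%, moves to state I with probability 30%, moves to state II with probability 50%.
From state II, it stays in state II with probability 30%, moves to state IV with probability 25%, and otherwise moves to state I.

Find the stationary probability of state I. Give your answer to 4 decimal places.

Let the stationary distribution be π with π = πP and π_1 + π_2 + π_3 = 1.
π_1 = 0.45·π_1 + 0.3·π_2 + 0.45·π_3
π_2 = 0.3·π_1 + 0.2·π_2 + 0.25·π_3
Solving with the normalization constraint gives π = (0.4113, 0.2577, 0.3310).
So the stationary probability of state I is 0.4113.

0.4113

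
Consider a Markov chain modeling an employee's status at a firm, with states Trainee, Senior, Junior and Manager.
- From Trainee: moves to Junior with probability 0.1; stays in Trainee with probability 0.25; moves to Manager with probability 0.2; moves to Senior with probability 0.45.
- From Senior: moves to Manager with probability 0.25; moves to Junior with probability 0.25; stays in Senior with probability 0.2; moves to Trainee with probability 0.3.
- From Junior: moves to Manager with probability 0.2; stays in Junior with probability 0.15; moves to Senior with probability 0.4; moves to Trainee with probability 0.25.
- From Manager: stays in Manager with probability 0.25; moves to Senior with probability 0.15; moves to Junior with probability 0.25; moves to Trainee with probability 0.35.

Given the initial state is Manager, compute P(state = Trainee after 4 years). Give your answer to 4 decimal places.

0.2874

Propagate the distribution vector 4 years from Manager.
After 0 years: (0.0000, 0.0000, 0.0000, 1.0000)
After 1 year: (0.3500, 0.1500, 0.2500, 0.2500)
After 2 years: (0.2825, 0.3250, 0.1725, 0.2200)
After 3 years: (0.2883, 0.2941, 0.1904, 0.2273)
After 4 years: (0.2874, 0.2988, 0.1877, 0.2261)
P(in Trainee after 4 years) = 0.2874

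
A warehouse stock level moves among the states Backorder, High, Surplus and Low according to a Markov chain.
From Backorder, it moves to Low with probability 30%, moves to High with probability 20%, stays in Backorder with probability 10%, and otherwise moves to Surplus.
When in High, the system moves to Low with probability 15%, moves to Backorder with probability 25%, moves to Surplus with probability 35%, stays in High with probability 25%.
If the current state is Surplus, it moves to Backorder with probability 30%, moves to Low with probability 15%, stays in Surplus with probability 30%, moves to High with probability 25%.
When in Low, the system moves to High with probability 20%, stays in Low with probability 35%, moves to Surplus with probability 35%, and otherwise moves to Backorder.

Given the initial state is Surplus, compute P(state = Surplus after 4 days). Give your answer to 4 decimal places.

0.3431

Propagate the distribution vector 4 days from Surplus.
After 0 days: (0.0000, 0.0000, 1.0000, 0.0000)
After 1 day: (0.3000, 0.2500, 0.3000, 0.1500)
After 2 days: (0.1975, 0.2275, 0.3500, 0.2250)
After 3 days: (0.2041, 0.2289, 0.3424, 0.2246)
After 4 days: (0.2028, 0.2286, 0.3431, 0.2255)
P(in Surplus after 4 days) = 0.3431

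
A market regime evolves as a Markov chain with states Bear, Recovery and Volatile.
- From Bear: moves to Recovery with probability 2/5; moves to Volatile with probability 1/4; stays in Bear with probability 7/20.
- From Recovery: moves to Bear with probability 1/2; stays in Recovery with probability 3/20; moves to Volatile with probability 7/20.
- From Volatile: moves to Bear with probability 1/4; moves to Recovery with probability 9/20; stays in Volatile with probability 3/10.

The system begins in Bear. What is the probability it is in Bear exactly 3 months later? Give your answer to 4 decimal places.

Propagate the distribution vector 3 months from Bear.
After 0 months: (1.0000, 0.0000, 0.0000)
After 1 month: (0.3500, 0.4000, 0.2500)
After 2 months: (0.3850, 0.3125, 0.3025)
After 3 months: (0.3666, 0.3370, 0.2964)
P(in Bear after 3 months) = 0.3666

0.3666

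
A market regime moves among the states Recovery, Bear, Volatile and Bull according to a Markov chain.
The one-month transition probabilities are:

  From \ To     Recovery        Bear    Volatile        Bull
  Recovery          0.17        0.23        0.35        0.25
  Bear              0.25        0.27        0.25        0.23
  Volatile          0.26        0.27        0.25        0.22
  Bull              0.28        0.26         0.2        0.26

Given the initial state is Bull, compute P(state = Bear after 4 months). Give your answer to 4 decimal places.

Propagate the distribution vector 4 months from Bull.
After 0 months: (0.0000, 0.0000, 0.0000, 1.0000)
After 1 month: (0.2800, 0.2600, 0.2000, 0.2600)
After 2 months: (0.2374, 0.2562, 0.2650, 0.2414)
After 3 months: (0.2409, 0.2581, 0.2617, 0.2393)
After 4 months: (0.2405, 0.2580, 0.2621, 0.2394)
P(in Bear after 4 months) = 0.2580

0.2580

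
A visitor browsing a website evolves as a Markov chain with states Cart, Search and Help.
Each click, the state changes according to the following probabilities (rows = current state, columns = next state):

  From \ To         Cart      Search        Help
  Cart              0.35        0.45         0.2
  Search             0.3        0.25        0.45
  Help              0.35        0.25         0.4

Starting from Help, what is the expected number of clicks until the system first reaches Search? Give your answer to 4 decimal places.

3.1250

Let t(s) be the expected number of clicks to first reach Search from state s, with t(Search) = 0. Conditioning on the first click:
t(Cart) = 1 + 0.35·t(Cart) + 0.2·t(Help)
t(Help) = 1 + 0.35·t(Cart) + 0.4·t(Help)
Solving: t(Cart) = 2.5000, t(Help) = 3.1250.
Expected clicks from Help to Search: 3.1250.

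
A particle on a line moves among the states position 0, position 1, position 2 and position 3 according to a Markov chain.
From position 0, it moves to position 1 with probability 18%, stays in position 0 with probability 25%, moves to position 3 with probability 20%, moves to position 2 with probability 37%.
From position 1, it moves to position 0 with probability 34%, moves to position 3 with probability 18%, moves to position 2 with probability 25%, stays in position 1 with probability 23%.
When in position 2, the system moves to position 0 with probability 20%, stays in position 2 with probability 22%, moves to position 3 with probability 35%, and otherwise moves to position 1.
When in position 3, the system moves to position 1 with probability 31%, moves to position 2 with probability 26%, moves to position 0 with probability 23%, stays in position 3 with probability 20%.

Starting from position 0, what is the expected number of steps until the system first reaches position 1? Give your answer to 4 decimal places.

Let t(s) be the expected number of steps to first reach position 1 from state s, with t(position 1) = 0. Conditioning on the first step:
t(position 0) = 1 + 0.25·t(position 0) + 0.37·t(position 2) + 0.2·t(position 3)
t(position 2) = 1 + 0.2·t(position 0) + 0.22·t(position 2) + 0.35·t(position 3)
t(position 3) = 1 + 0.23·t(position 0) + 0.26·t(position 2) + 0.2·t(position 3)
Solving: t(position 0) = 4.4105, t(position 2) = 4.1477, t(position 3) = 3.8660.
Expected steps from position 0 to position 1: 4.4105.

4.4105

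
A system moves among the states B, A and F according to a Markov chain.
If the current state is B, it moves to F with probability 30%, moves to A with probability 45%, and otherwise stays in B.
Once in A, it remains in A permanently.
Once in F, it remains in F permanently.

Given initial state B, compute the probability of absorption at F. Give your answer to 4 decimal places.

Let h(s) be the probability of absorption at F starting from transient state s. Then h(F) = 1 and h(A) = 0. By first-step analysis:
h(B) = 0.25·h(B) + 0.45·0 + 0.3·1
Solving: h(B) = 0.4000.
Starting from B, the probability is 0.4000.

0.4000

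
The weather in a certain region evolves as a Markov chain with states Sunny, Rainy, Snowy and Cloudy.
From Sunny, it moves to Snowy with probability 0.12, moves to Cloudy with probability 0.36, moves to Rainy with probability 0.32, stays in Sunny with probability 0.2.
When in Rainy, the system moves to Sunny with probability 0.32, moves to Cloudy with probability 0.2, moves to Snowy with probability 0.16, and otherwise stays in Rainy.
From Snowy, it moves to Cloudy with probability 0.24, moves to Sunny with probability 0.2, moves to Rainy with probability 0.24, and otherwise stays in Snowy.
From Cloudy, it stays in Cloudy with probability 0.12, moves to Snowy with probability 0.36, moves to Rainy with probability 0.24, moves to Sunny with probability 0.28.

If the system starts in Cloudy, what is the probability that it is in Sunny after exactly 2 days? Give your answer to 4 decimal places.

Propagate the distribution vector 2 days from Cloudy.
After 0 days: (0.0000, 0.0000, 0.0000, 1.0000)
After 1 day: (0.2800, 0.2400, 0.3600, 0.1200)
After 2 days: (0.2384, 0.2816, 0.2304, 0.2496)
P(in Sunny after 2 days) = 0.2384

0.2384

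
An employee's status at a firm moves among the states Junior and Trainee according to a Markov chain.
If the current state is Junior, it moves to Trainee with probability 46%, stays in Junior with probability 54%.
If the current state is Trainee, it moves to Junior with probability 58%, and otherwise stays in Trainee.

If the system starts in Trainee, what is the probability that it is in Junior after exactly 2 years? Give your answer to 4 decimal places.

0.5568

Sum over the intermediate state after 1 year:
P = P(Trainee→Junior)·P(Junior→Junior) + P(Trainee→Trainee)·P(Trainee→Junior)
  = 0.58×0.54 + 0.42×0.58
  = 0.3132 + 0.2436 = 0.5568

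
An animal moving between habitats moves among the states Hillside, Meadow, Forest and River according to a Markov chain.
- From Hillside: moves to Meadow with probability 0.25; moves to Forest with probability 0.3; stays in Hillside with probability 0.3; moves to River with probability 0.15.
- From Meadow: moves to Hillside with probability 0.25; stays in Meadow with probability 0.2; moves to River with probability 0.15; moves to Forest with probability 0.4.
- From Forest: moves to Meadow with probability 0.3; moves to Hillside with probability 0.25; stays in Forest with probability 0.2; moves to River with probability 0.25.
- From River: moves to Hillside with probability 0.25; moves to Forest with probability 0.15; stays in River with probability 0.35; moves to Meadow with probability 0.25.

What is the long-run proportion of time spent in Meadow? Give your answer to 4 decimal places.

Let the stationary distribution be π with π = πP and π_1 + π_2 + π_3 + π_4 = 1.
π_1 = 0.3·π_1 + 0.25·π_2 + 0.25·π_3 + 0.25·π_4
π_2 = 0.25·π_1 + 0.2·π_2 + 0.3·π_3 + 0.25·π_4
π_3 = 0.3·π_1 + 0.4·π_2 + 0.2·π_3 + 0.15·π_4
Solving with the normalization constraint gives π = (0.2632, 0.2507, 0.2654, 0.2207).
So the stationary probability of Meadow is 0.2507.

0.2507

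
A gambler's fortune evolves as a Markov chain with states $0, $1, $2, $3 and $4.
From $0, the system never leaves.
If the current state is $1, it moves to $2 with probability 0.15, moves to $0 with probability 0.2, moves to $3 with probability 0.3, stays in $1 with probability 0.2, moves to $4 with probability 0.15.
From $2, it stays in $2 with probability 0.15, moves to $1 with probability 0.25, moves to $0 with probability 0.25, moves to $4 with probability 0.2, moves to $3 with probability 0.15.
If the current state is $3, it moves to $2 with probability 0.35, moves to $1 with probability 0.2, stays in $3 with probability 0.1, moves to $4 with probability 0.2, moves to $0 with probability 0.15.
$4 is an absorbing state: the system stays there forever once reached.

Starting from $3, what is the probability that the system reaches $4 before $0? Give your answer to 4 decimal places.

Let h(s) be the probability of absorption at $4 starting from transient state s. Then h($4) = 1 and h($0) = 0. By first-step analysis:
h($1) = 0.2·0 + 0.2·h($1) + 0.15·h($2) + 0.3·h($3) + 0.15·1
h($2) = 0.25·0 + 0.25·h($1) + 0.15·h($2) + 0.15·h($3) + 0.2·1
h($3) = 0.15·0 + 0.2·h($1) + 0.35·h($2) + 0.1·h($3) + 0.2·1
Solving: h($1) = 0.4629, h($2) = 0.4604, h($3) = 0.5041.
Starting from $3, the probability is 0.5041.

0.5041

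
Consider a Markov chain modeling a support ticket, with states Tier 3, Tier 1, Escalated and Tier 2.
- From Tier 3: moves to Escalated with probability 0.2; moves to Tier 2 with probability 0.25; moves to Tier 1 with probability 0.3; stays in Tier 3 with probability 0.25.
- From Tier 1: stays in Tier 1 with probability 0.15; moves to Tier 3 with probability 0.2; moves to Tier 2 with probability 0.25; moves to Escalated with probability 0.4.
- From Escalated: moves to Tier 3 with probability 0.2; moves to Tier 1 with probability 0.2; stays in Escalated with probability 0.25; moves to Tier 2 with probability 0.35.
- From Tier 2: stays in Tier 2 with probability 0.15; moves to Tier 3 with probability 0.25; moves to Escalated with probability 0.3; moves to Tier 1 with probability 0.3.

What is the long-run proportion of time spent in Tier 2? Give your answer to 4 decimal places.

0.2534

Let the stationary distribution be π with π = πP and π_1 + π_2 + π_3 + π_4 = 1.
π_1 = 0.25·π_1 + 0.2·π_2 + 0.2·π_3 + 0.25·π_4
π_2 = 0.3·π_1 + 0.15·π_2 + 0.2·π_3 + 0.3·π_4
π_3 = 0.2·π_1 + 0.4·π_2 + 0.25·π_3 + 0.3·π_4
Solving with the normalization constraint gives π = (0.2239, 0.2359, 0.2869, 0.2534).
So the stationary probability of Tier 2 is 0.2534.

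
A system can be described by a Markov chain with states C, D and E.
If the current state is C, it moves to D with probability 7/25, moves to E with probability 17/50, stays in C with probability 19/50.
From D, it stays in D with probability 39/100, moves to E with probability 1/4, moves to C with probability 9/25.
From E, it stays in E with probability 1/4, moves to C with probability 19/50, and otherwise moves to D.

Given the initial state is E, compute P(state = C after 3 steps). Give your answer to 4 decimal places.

0.3731

Propagate the distribution vector 3 steps from E.
After 0 steps: (0.0000, 0.0000, 1.0000)
After 1 step: (0.3800, 0.3700, 0.2500)
After 2 steps: (0.3726, 0.3432, 0.2842)
After 3 steps: (0.3731, 0.3433, 0.2835)
P(in C after 3 steps) = 0.3731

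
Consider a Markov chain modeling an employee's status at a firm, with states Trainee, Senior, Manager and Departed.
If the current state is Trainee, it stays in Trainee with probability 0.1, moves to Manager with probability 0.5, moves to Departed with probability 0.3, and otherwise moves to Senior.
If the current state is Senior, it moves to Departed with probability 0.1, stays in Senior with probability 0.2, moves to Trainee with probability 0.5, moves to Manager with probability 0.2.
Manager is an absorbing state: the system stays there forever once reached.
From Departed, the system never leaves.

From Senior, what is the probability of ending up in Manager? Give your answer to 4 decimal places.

0.6418

Let h(s) be the probability of absorption at Manager starting from transient state s. Then h(Manager) = 1 and h(Departed) = 0. By first-step analysis:
h(Trainee) = 0.1·h(Trainee) + 0.1·h(Senior) + 0.5·1 + 0.3·0
h(Senior) = 0.5·h(Trainee) + 0.2·h(Senior) + 0.2·1 + 0.1·0
Solving: h(Trainee) = 0.6269, h(Senior) = 0.6418.
Starting from Senior, the probability is 0.6418.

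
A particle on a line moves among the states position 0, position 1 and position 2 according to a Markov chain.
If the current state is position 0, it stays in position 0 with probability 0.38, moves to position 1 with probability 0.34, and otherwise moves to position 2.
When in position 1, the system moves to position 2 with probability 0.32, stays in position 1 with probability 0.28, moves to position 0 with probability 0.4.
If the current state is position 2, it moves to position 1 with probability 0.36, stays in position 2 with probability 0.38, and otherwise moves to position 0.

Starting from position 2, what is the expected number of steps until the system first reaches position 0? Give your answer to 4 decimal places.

Let t(s) be the expected number of steps to first reach position 0 from state s, with t(position 0) = 0. Conditioning on the first step:
t(position 1) = 1 + 0.28·t(position 1) + 0.32·t(position 2)
t(position 2) = 1 + 0.36·t(position 1) + 0.38·t(position 2)
Solving: t(position 1) = 2.8382, t(position 2) = 3.2609.
Expected steps from position 2 to position 0: 3.2609.

3.2609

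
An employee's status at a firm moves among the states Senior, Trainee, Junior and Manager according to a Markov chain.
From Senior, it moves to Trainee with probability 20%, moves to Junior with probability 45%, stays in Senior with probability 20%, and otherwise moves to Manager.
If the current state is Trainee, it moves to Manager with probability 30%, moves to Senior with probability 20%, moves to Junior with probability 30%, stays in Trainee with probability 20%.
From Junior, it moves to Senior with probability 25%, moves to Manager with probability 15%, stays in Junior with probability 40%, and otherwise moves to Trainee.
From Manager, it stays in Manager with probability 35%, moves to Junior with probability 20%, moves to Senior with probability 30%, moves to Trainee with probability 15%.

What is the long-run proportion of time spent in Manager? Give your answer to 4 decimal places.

Let the stationary distribution be π with π = πP and π_1 + π_2 + π_3 + π_4 = 1.
π_1 = 0.2·π_1 + 0.2·π_2 + 0.25·π_3 + 0.3·π_4
π_2 = 0.2·π_1 + 0.2·π_2 + 0.2·π_3 + 0.15·π_4
π_3 = 0.45·π_1 + 0.3·π_2 + 0.4·π_3 + 0.2·π_4
Solving with the normalization constraint gives π = (0.2397, 0.1889, 0.3485, 0.2229).
So the stationary probability of Manager is 0.2229.

0.2229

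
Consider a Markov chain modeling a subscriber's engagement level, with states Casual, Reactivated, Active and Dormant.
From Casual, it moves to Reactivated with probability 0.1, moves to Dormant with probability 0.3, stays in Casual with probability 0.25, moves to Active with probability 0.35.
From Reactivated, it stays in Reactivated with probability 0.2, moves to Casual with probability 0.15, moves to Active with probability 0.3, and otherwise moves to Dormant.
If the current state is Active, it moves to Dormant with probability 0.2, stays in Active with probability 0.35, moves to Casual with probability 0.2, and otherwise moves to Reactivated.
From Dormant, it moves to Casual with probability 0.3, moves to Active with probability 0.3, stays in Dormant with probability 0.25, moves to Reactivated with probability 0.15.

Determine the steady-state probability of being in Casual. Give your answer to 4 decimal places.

Let the stationary distribution be π with π = πP and π_1 + π_2 + π_3 + π_4 = 1.
π_1 = 0.25·π_1 + 0.15·π_2 + 0.2·π_3 + 0.3·π_4
π_2 = 0.1·π_1 + 0.2·π_2 + 0.25·π_3 + 0.15·π_4
π_3 = 0.35·π_1 + 0.3·π_2 + 0.35·π_3 + 0.3·π_4
Solving with the normalization constraint gives π = (0.2287, 0.1804, 0.3278, 0.2631).
So the stationary probability of Casual is 0.2287.

0.2287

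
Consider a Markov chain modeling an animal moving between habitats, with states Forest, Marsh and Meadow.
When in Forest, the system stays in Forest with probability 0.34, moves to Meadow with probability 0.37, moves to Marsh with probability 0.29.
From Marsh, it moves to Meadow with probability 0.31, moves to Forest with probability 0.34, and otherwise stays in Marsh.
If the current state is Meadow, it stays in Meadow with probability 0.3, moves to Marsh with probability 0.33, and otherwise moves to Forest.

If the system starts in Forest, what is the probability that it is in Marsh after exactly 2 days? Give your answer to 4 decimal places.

Sum over the intermediate state after 1 day:
P = P(Forest→Forest)·P(Forest→Marsh) + P(Forest→Marsh)·P(Marsh→Marsh) + P(Forest→Meadow)·P(Meadow→Marsh)
  = 0.34×0.29 + 0.29×0.35 + 0.37×0.33
  = 0.0986 + 0.1015 + 0.1221 = 0.3222

0.3222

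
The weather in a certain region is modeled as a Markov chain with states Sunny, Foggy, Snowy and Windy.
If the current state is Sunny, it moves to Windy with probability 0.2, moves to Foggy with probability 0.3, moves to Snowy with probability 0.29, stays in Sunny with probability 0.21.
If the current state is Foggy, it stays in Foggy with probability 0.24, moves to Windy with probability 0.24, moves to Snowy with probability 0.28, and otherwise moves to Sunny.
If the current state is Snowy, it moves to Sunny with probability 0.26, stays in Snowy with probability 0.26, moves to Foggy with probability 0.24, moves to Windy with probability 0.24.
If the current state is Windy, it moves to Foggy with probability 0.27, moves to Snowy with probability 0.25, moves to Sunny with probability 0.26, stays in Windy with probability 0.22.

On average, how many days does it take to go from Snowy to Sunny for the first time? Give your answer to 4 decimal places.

3.9207

Let t(s) be the expected number of days to first reach Sunny from state s, with t(Sunny) = 0. Conditioning on the first day:
t(Foggy) = 1 + 0.24·t(Foggy) + 0.28·t(Snowy) + 0.24·t(Windy)
t(Snowy) = 1 + 0.24·t(Foggy) + 0.26·t(Snowy) + 0.24·t(Windy)
t(Windy) = 1 + 0.27·t(Foggy) + 0.25·t(Snowy) + 0.22·t(Windy)
Solving: t(Foggy) = 3.9991, t(Snowy) = 3.9207, t(Windy) = 3.9230.
Expected days from Snowy to Sunny: 3.9207.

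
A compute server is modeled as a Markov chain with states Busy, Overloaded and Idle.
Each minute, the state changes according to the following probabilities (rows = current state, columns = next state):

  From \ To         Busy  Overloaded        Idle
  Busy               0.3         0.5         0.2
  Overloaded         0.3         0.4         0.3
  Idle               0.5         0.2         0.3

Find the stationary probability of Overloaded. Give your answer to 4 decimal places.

Let the stationary distribution be π with π = πP and π_1 + π_2 + π_3 = 1.
π_1 = 0.3·π_1 + 0.3·π_2 + 0.5·π_3
π_2 = 0.5·π_1 + 0.4·π_2 + 0.2·π_3
Solving with the normalization constraint gives π = (0.3529, 0.3824, 0.2647).
So the stationary probability of Overloaded is 0.3824.

0.3824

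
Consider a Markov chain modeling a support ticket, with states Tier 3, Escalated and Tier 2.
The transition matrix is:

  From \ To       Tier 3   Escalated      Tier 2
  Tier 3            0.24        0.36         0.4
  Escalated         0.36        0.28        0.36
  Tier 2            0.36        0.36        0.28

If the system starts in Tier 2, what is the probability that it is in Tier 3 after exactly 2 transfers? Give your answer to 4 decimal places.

Sum over the intermediate state after 1 transfer:
P = P(Tier 2→Tier 3)·P(Tier 3→Tier 3) + P(Tier 2→Escalated)·P(Escalated→Tier 3) + P(Tier 2→Tier 2)·P(Tier 2→Tier 3)
  = 0.36×0.24 + 0.36×0.36 + 0.28×0.36
  = 0.0864 + 0.1296 + 0.1008 = 0.3168

0.3168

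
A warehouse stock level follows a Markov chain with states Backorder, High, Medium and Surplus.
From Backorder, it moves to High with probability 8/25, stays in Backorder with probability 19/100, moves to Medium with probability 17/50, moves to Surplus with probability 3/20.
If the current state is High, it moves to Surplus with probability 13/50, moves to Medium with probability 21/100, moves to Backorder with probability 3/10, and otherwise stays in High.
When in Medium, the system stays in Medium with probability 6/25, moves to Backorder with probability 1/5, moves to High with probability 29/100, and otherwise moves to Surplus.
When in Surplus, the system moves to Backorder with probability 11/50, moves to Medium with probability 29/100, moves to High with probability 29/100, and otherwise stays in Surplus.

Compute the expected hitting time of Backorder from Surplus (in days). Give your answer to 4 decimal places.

4.2233

Let t(s) be the expected number of days to first reach Backorder from state s, with t(Backorder) = 0. Conditioning on the first day:
t(High) = 1 + 0.23·t(High) + 0.21·t(Medium) + 0.26·t(Surplus)
t(Medium) = 1 + 0.29·t(High) + 0.24·t(Medium) + 0.27·t(Surplus)
t(Surplus) = 1 + 0.29·t(High) + 0.29·t(Medium) + 0.2·t(Surplus)
Solving: t(High) = 3.8985, t(Medium) = 4.3038, t(Surplus) = 4.2233.
Expected days from Surplus to Backorder: 4.2233.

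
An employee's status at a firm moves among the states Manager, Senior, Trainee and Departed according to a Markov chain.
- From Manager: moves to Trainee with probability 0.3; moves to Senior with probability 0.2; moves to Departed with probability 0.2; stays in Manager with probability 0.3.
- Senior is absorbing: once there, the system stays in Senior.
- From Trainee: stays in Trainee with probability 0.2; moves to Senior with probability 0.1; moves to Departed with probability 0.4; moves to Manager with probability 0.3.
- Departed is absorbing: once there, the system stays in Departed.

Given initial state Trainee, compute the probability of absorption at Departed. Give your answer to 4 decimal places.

0.7234

Let h(s) be the probability of absorption at Departed starting from transient state s. Then h(Departed) = 1 and h(Senior) = 0. By first-step analysis:
h(Manager) = 0.3·h(Manager) + 0.2·0 + 0.3·h(Trainee) + 0.2·1
h(Trainee) = 0.3·h(Manager) + 0.1·0 + 0.2·h(Trainee) + 0.4·1
Solving: h(Manager) = 0.5957, h(Trainee) = 0.7234.
Starting from Trainee, the probability is 0.7234.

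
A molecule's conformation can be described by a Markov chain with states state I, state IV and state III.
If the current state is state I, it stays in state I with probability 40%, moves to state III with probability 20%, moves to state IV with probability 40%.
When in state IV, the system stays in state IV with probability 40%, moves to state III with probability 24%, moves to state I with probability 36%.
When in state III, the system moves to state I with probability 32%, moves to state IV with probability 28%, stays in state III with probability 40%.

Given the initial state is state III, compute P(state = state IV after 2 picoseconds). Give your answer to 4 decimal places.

Sum over the intermediate state after 1 picosecond:
P = P(state III→state I)·P(state I→state IV) + P(state III→state IV)·P(state IV→state IV) + P(state III→state III)·P(state III→state IV)
  = 0.32×0.4 + 0.28×0.4 + 0.4×0.28
  = 0.1280 + 0.1120 + 0.1120 = 0.3520

0.3520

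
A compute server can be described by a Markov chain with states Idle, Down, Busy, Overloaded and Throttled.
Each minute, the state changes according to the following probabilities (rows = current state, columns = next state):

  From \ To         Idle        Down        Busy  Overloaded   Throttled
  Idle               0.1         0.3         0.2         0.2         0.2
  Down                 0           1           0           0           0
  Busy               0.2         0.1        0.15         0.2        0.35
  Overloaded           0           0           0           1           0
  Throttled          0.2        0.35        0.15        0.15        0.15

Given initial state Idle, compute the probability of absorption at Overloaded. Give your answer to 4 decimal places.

0.4078

Let h(s) be the probability of absorption at Overloaded starting from transient state s. Then h(Overloaded) = 1 and h(Down) = 0. By first-step analysis:
h(Idle) = 0.1·h(Idle) + 0.3·0 + 0.2·h(Busy) + 0.2·1 + 0.2·h(Throttled)
h(Busy) = 0.2·h(Idle) + 0.1·0 + 0.15·h(Busy) + 0.2·1 + 0.35·h(Throttled)
h(Throttled) = 0.2·h(Idle) + 0.35·0 + 0.15·h(Busy) + 0.15·1 + 0.15·h(Throttled)
Solving: h(Idle) = 0.4078, h(Busy) = 0.4782, h(Throttled) = 0.3568.
Starting from Idle, the probability is 0.4078.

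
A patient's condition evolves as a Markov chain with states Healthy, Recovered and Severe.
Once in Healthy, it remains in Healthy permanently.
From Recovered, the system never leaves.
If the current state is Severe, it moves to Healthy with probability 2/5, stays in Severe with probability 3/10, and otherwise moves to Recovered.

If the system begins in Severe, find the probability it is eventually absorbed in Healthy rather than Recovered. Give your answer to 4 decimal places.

Let h(s) be the probability of absorption at Healthy starting from transient state s. Then h(Healthy) = 1 and h(Recovered) = 0. By first-step analysis:
h(Severe) = 0.4·1 + 0.3·0 + 0.3·h(Severe)
Solving: h(Severe) = 0.5714.
Starting from Severe, the probability is 0.5714.

0.5714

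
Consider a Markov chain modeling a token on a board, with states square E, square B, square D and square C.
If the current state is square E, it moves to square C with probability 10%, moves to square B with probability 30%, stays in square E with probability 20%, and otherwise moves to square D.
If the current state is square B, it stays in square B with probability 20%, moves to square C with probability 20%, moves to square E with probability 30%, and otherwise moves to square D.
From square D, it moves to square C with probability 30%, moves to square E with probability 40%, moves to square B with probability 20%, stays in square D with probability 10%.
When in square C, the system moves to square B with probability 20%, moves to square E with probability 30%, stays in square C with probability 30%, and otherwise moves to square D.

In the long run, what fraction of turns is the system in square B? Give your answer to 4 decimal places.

0.2296

Let the stationary distribution be π with π = πP and π_1 + π_2 + π_3 + π_4 = 1.
π_1 = 0.2·π_1 + 0.3·π_2 + 0.4·π_3 + 0.3·π_4
π_2 = 0.3·π_1 + 0.2·π_2 + 0.2·π_3 + 0.2·π_4
π_3 = 0.4·π_1 + 0.3·π_2 + 0.1·π_3 + 0.2·π_4
Solving with the normalization constraint gives π = (0.2960, 0.2296, 0.2565, 0.2178).
So the stationary probability of square B is 0.2296.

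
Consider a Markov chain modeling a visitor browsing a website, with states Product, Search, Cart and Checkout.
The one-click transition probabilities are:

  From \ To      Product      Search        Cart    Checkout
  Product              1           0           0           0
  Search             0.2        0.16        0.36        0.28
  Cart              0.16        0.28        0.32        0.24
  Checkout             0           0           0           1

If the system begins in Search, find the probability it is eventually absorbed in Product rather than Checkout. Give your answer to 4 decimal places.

0.4116

Let h(s) be the probability of absorption at Product starting from transient state s. Then h(Product) = 1 and h(Checkout) = 0. By first-step analysis:
h(Search) = 0.2·1 + 0.16·h(Search) + 0.36·h(Cart) + 0.28·0
h(Cart) = 0.16·1 + 0.28·h(Search) + 0.32·h(Cart) + 0.24·0
Solving: h(Search) = 0.4116, h(Cart) = 0.4048.
Starting from Search, the probability is 0.4116.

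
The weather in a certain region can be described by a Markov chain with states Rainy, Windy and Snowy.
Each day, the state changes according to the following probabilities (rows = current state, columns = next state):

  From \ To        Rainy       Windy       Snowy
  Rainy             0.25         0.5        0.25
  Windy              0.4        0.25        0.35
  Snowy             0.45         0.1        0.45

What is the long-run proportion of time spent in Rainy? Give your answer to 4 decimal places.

0.3630

Let the stationary distribution be π with π = πP and π_1 + π_2 + π_3 = 1.
π_1 = 0.25·π_1 + 0.4·π_2 + 0.45·π_3
π_2 = 0.5·π_1 + 0.25·π_2 + 0.1·π_3
Solving with the normalization constraint gives π = (0.3630, 0.2885, 0.3486).
So the stationary probability of Rainy is 0.3630.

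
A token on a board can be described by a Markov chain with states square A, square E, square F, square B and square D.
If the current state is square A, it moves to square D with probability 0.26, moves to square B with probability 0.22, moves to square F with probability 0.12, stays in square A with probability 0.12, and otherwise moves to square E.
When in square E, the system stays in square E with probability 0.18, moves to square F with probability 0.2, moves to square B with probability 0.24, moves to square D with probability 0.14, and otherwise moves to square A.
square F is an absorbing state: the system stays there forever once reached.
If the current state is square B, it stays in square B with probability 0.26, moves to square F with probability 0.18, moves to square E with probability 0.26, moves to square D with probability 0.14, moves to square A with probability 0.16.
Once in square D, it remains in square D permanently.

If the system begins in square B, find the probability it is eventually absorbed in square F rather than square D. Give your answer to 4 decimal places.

0.5206

Let h(s) be the probability of absorption at square F starting from transient state s. Then h(square F) = 1 and h(square D) = 0. By first-step analysis:
h(square A) = 0.12·h(square A) + 0.28·h(square E) + 0.12·1 + 0.22·h(square B) + 0.26·0
h(square E) = 0.24·h(square A) + 0.18·h(square E) + 0.2·1 + 0.24·h(square B) + 0.14·0
h(square B) = 0.16·h(square A) + 0.26·h(square E) + 0.18·1 + 0.26·h(square B) + 0.14·0
Solving: h(square A) = 0.4329, h(square E) = 0.5230, h(square B) = 0.5206.
Starting from square B, the probability is 0.5206.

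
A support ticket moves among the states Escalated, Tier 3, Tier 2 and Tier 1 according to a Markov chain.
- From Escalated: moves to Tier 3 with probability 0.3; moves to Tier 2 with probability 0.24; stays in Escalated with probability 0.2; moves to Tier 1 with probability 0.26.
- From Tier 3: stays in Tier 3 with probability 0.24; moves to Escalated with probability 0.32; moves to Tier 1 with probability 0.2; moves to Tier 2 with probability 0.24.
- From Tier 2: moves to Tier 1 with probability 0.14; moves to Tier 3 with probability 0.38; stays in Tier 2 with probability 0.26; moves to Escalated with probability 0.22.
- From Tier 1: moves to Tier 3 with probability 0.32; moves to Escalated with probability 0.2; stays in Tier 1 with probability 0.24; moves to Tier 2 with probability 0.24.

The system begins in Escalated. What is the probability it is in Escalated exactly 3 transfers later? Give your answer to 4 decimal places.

0.2417

Propagate the distribution vector 3 transfers from Escalated.
After 0 transfers: (1.0000, 0.0000, 0.0000, 0.0000)
After 1 transfer: (0.2000, 0.3000, 0.2400, 0.2600)
After 2 transfers: (0.2408, 0.3064, 0.2448, 0.2080)
After 3 transfers: (0.2417, 0.3054, 0.2449, 0.2081)
P(in Escalated after 3 transfers) = 0.2417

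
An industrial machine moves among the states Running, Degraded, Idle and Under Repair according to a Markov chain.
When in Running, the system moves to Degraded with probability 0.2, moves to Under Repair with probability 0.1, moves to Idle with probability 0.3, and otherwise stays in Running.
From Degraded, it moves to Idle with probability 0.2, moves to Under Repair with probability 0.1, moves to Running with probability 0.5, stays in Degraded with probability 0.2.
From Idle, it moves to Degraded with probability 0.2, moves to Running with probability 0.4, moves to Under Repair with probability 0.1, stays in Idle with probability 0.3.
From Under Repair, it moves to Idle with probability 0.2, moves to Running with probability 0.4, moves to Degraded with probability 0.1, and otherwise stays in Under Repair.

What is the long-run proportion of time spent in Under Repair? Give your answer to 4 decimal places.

Let the stationary distribution be π with π = πP and π_1 + π_2 + π_3 + π_4 = 1.
π_1 = 0.4·π_1 + 0.5·π_2 + 0.4·π_3 + 0.4·π_4
π_2 = 0.2·π_1 + 0.2·π_2 + 0.2·π_3 + 0.1·π_4
π_3 = 0.3·π_1 + 0.2·π_2 + 0.3·π_3 + 0.2·π_4
Solving with the normalization constraint gives π = (0.4188, 0.1875, 0.2688, 0.1250).
So the stationary probability of Under Repair is 0.1250.

0.1250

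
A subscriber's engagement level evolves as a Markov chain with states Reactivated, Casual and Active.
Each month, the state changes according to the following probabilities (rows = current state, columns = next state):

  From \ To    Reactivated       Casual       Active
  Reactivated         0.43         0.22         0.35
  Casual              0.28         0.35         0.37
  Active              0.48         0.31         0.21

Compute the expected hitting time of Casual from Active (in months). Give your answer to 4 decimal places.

3.7194

Let t(s) be the expected number of months to first reach Casual from state s, with t(Casual) = 0. Conditioning on the first month:
t(Reactivated) = 1 + 0.43·t(Reactivated) + 0.35·t(Active)
t(Active) = 1 + 0.48·t(Reactivated) + 0.21·t(Active)
Solving: t(Reactivated) = 4.0383, t(Active) = 3.7194.
Expected months from Active to Casual: 3.7194.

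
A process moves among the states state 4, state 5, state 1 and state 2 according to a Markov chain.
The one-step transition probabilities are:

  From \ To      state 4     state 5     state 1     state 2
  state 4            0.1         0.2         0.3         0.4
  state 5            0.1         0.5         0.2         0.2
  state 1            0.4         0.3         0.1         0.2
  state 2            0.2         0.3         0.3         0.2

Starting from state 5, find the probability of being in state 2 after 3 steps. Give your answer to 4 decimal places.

Propagate the distribution vector 3 steps from state 5.
After 0 steps: (0.0000, 1.0000, 0.0000, 0.0000)
After 1 step: (0.1000, 0.5000, 0.2000, 0.2000)
After 2 steps: (0.1800, 0.3900, 0.2100, 0.2200)
After 3 steps: (0.1850, 0.3600, 0.2190, 0.2360)
P(in state 2 after 3 steps) = 0.2360

0.2360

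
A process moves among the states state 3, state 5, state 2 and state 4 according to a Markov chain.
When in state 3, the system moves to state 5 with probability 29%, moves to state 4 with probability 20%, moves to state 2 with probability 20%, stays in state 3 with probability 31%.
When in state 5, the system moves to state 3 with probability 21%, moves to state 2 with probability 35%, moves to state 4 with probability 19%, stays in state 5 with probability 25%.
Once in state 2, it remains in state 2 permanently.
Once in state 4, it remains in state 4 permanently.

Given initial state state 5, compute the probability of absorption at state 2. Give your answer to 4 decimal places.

Let h(s) be the probability of absorption at state 2 starting from transient state s. Then h(state 2) = 1 and h(state 4) = 0. By first-step analysis:
h(state 3) = 0.31·h(state 3) + 0.29·h(state 5) + 0.2·1 + 0.2·0
h(state 5) = 0.21·h(state 3) + 0.25·h(state 5) + 0.35·1 + 0.19·0
Solving: h(state 3) = 0.5508, h(state 5) = 0.6209.
Starting from state 5, the probability is 0.6209.

0.6209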